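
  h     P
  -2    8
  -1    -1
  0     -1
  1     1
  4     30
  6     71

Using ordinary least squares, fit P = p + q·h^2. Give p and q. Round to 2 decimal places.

p = -1.38, q = 2.01

From the data, Σ1 = 6, Σh^2 = 58, Σh^2·h^2 = 1570.
For AᵀP: ΣP = 108, Σh^2·P = 3068.
AᵀA·[p, q]ᵀ = AᵀP becomes [[6, 58]; [58, 1570]]·[p, q]ᵀ = [108, 3068]ᵀ.
Eliminating q: 1570·(row 1) − 58·(row 2) gives 6056·p = 1570·108 − 58·3068 = -8384, so p = -1048/757.
Then q = (3068 − 58·(-1048/757))/1570 = 1518/757.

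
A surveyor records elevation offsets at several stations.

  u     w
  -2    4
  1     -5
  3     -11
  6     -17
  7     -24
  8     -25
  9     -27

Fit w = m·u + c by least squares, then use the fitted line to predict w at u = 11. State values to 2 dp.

ŵ = -33.36

Setting ∂/∂m … = 0 gives: 244·m + 32·c = -759;  32·m + 7·c = -105.
(Σu·u = 244, Σu = 32, Σ1 = 7, Σu·w = -759, Σw = -105.)
Determinant 244·7 − 32² = 684.
m = ((-759)·7 − 32·(-105))/684 = -217/76; c = (244·(-105) − 32·(-759))/684 = -37/19.
At u = 11: ŵ = (-217/76)·(11) + (-37/19)·(1) = -2535/76.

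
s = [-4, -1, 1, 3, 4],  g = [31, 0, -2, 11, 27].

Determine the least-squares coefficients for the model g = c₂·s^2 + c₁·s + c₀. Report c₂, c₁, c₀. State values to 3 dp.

c₂ = 1.996, c₁ = -0.670, c₀ = -3.368

From the data, Σs^2·s^2 = 595, Σs^2·s = 27, Σs^2 = 43, Σs·s = 43, Σs = 3, Σ1 = 5.
Right-hand side: Σs^2·g = 1025, Σs·g = 15, Σg = 67.
Normal equations: [[595, 27, 43]; [27, 43, 3]; [43, 3, 5]]·[c₂, c₁, c₀]ᵀ = [1025, 15, 67]ᵀ.
Solving the 3×3 system (Gaussian elimination) gives c₂ = 23151/11596, c₁ = -7767/11596, c₀ = -751/223.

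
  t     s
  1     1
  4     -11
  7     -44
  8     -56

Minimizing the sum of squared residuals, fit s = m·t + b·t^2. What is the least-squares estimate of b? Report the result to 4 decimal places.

b = -1.0712

Compute the Gram sums: Σt·t = 130, Σt·t^2 = 920, Σt^2·t^2 = 6754.
And Σt·s = -799, Σt^2·s = -5915.
Eliminating b: 6754·(row 1) − 920·(row 2) gives 31620·m = 6754·(-799) − 920·(-5915) = 45354, so m = 7559/5270.
Then b = ((-5915) − 920·(7559/5270))/6754 = -1129/1054.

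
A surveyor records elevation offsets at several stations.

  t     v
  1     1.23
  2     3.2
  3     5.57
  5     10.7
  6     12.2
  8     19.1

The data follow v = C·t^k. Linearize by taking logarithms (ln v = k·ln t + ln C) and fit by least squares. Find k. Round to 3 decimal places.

With ln vᵢ as the transformed response and ln tᵢ as the regressor:
Σln t = 7.2724, Σ(ln t)² = 11.8122, Σln v = 10.9089, Σln t·ln v = 17.1234.
Equations: 11.8122·k + 7.2724·ln C = 17.1234;  7.2724·k + 6·ln C = 10.9089.
Solving (det = 17.9853): k = 1.30143, ln C = 0.24074.

k = 1.301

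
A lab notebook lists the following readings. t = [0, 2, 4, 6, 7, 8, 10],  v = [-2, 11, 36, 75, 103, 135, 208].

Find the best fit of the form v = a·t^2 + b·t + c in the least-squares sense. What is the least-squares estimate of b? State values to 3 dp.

Normal-equation sums: Σt^2·t^2 = 18065, Σt^2·t = 2143, Σt^2 = 269, Σt·t = 269, Σt = 37, Σ1 = 7.
Right-hand side: Σt^2·v = 37807, Σt·v = 4497, Σv = 566.
Solving the 3×3 system (Gaussian elimination) gives a = 327161/165858, b = 187037/165858, c = -325/359.

b = 1.128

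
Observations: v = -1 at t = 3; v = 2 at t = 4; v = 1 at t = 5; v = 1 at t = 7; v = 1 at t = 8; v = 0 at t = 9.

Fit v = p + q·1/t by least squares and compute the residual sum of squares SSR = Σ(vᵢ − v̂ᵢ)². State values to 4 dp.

Sums needed: Σ1 = 6, Σ1/t = 2929/2520, Σ1/t·1/t = 1663741/6350400.
Right-hand side: Σv = 4, Σ1/t·v = 533/840.
Δ = 6·(1663741/6350400) − (2929/2520)² = 280681/1270080.
p = (4·(1663741/6350400) − (2929/2520)·(533/840))/(280681/1270080) = 1971493/1403405; q = (6·(533/840) − (2929/2520)·4)/(280681/1270080) = -1069488/280681.
Residuals: -1592418/1403405, 2172177/1403405, 100280/280681, 195832/1403405, 100342/1403405, -1377333/1403405; SSR = 6734346/1403405.

SSR = 4.7986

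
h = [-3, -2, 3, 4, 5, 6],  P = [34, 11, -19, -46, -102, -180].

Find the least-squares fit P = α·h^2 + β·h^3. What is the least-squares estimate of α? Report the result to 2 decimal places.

α = 0.88

XᵀX·[α, β]ᵀ = XᵀP reads: 2355·α + 11893·β = -9587;  11893·α + 67899·β = -56093.
Δ = 2355·67899 − 11893² = 18458696.
α = ((-9587)·67899 − 11893·(-56093))/18458696 = 2020792/2307337; β = (2355·(-56093) − 11893·(-9587))/18458696 = -2260103/2307337.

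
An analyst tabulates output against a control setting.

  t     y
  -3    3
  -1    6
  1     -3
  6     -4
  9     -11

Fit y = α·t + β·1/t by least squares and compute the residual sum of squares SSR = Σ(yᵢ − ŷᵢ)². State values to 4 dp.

SSR = 14.8618

The normal equations are: 128·α + 5·β = -141;  5·α + (697/324)·β = -107/9.
det = 128·(697/324) − 5² = 20279/81.
α = ((-141)·(697/324) − 5·(-107/9))/(20279/81) = -79017/81116; β = (128·(-107/9) − 5·(-141))/(20279/81) = -66159/20279.
Residuals: -81915/81116, 143043/81116, 100305/81116, 48436/20279, -151719/81116; SSR = 1205531/81116.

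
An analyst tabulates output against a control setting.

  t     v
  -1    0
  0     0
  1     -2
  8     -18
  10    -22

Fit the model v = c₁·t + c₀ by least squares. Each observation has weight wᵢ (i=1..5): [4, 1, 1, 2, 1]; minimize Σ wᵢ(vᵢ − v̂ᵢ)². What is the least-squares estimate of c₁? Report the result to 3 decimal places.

c₁ = -2.047

MᵀWM·[c₁, c₀]ᵀ = MᵀWv reads: 233·c₁ + 23·c₀ = -510;  23·c₁ + 9·c₀ = -60.
(Σwᵢ·t·t = 233, Σwᵢ·t = 23, Σwᵢ·1 = 9, Σwᵢ·t·v = -510, Σwᵢ·v = -60.)
Δ = 233·9 − 23² = 1568.
c₁ = ((-510)·9 − 23·(-60))/1568 = -1605/784; c₀ = (233·(-60) − 23·(-510))/1568 = -1125/784.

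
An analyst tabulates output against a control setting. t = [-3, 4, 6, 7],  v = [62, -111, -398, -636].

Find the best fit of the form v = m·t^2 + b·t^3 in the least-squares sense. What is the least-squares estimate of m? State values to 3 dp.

With design matrix X, XᵀX = [[4034, 25364]; [25364, 169130]] and Xᵀv = [-46710, -312894]ᵀ.
Δ = 4034·169130 − 25364² = 38937924.
m = ((-46710)·169130 − 25364·(-312894))/38937924 = 1005031/1081609; b = (4034·(-312894) − 25364·(-46710))/38937924 = -2151721/1081609.

m = 0.929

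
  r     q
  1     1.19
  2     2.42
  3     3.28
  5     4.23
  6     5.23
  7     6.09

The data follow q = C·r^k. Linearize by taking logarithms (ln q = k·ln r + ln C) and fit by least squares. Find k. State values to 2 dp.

k = 0.80

Linearized form: ln q = k·ln r + ln C. From the 6 transformed points,
Σln r = 7.1389, Σ(ln r)² = 11.2747, Σln q = 7.1488, Σln r·ln q = 10.7186.
Equations: 11.2747·k + 7.1389·ln C = 10.7186;  7.1389·k + 6·ln C = 7.1488.
Solving (det = 16.6845): k = 0.79576, ln C = 0.24466.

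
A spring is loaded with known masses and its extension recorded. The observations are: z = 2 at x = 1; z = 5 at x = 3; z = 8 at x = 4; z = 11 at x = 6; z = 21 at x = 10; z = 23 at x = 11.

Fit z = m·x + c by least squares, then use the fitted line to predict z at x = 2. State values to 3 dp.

ẑ = 3.416

The normal equations are: 283·m + 35·c = 578;  35·m + 6·c = 70.
(Σx·x = 283, Σx = 35, Σ1 = 6, Σx·z = 578, Σz = 70.)
Eliminating c: 6·(row 1) − 35·(row 2) gives 473·m = 6·578 − 35·70 = 1018, so m = 1018/473.
Then c = (70 − 35·(1018/473))/6 = -420/473.
At x = 2: ẑ = (1018/473)·(2) + (-420/473)·(1) = 1616/473.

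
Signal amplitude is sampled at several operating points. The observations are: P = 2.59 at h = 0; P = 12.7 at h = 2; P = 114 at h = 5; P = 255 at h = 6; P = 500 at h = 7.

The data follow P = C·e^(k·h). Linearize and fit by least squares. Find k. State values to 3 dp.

k = 0.752

Linearized form: ln P = k·h + ln C. From the 5 transformed points,
AᵀA = [[114.0000, 20.0000]; [20.0000, 5]], rhs = [105.5140, 19.9853]ᵀ  (here Σh = 20.0000, Σ(h)² = 114.0000, Σln P = 19.9853, Σh·ln P = 105.5140).
Solving (det = 170.0000): k = 0.75214, ln C = 0.98851.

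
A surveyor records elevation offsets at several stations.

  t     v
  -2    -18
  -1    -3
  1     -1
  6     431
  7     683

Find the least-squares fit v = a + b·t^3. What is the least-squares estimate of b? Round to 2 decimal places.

b = 2.00

From the data, Σ1 = 5, Σt^3 = 551, Σt^3·t^3 = 164371.
Moment sums: Σv = 1092, Σt^3·v = 327511.
Normal equations: [[5, 551]; [551, 164371]]·[a, b]ᵀ = [1092, 327511]ᵀ.
det = 5·164371 − 551² = 518254.
a = (1092·164371 − 551·327511)/518254 = -965429/518254; b = (5·327511 − 551·1092)/518254 = 1035863/518254.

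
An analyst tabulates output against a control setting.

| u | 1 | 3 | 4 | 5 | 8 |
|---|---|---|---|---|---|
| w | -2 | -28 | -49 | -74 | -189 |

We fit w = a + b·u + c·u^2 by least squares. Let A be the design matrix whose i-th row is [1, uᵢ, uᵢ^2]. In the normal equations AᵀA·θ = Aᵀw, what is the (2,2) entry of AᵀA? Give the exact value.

Row 2 ↔ basis u, column 2 ↔ basis u, so (AᵀA)_{2,2} = Σᵢ (u)·(u) = (1)·(1) + (3)·(3) + (4)·(4) + (5)·(5) + (8)·(8) = 115.

115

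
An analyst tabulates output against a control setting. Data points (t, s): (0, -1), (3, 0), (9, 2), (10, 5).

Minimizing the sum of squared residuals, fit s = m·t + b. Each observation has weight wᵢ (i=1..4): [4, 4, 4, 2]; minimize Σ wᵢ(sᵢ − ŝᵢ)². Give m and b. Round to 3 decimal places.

m = 0.453, b = -1.199

The normal equations are: 560·m + 68·b = 172;  68·m + 14·b = 14.
(Σwᵢ·t·t = 560, Σwᵢ·t = 68, Σwᵢ·1 = 14, Σwᵢ·t·s = 172, Σwᵢ·s = 14.)
Eliminating b: 14·(row 1) − 68·(row 2) gives 3216·m = 14·172 − 68·14 = 1456, so m = 91/201.
Then b = (14 − 68·(91/201))/14 = -241/201.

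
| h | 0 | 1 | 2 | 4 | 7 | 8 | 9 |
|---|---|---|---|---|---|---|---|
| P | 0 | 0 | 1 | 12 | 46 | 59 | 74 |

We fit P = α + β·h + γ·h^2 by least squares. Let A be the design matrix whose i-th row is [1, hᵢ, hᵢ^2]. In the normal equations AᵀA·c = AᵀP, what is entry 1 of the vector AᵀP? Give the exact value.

192

Entry 1 ↔ basis 1, so (AᵀP)_{1} = Σᵢ Pᵢ = (1)·(0) + (1)·(0) + (1)·(1) + (1)·(12) + (1)·(46) + (1)·(59) + (1)·(74) = 192.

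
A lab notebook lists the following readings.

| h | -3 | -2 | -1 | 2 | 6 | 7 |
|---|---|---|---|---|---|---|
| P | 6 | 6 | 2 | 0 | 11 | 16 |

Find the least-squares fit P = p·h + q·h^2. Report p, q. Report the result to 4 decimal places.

p = -1.0188, q = 0.4726

With design matrix X, XᵀX = [[103, 531]; [531, 3811]] and XᵀP = [146, 1260]ᵀ.
Determinant 103·3811 − 531² = 110572.
p = (146·3811 − 531·1260)/110572 = -56327/55286; q = (103·1260 − 531·146)/110572 = 26127/55286.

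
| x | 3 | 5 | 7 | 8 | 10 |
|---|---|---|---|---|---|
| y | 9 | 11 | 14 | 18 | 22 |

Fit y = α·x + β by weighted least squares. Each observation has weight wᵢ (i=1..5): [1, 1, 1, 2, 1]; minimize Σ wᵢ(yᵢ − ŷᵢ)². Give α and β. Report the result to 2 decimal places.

With design matrix M, MᵀWM = [[311, 41]; [41, 6]] and MᵀWy = [688, 92]ᵀ.
Eliminating β: 6·(row 1) − 41·(row 2) gives 185·α = 6·688 − 41·92 = 356, so α = 356/185.
Then β = (92 − 41·(356/185))/6 = 404/185.

α = 1.92, β = 2.18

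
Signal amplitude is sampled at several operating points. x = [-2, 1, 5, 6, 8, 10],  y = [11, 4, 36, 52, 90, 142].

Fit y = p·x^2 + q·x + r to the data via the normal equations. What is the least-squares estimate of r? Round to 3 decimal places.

r = 3.499

From the data, Σx^2·x^2 = 16034, Σx^2·x = 1846, Σx^2 = 230, Σx·x = 230, Σx = 28, Σ1 = 6.
Right-hand side: Σx^2·y = 22780, Σx·y = 2614, Σy = 335.
MᵀM·[p, q, r]ᵀ = Mᵀy becomes [[16034, 1846, 230]; [1846, 230, 28]; [230, 28, 6]]·[p, q, r]ᵀ = [22780, 2614, 335]ᵀ.
Row-reducing yields p = 263089/179862, q = -144011/179862, r = 104878/29977.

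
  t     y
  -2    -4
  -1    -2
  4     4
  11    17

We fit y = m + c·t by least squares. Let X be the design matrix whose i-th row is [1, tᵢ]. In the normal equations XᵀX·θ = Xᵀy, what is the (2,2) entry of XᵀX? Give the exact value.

Row 2 ↔ basis t, column 2 ↔ basis t, so (XᵀX)_{2,2} = Σᵢ (t)·(t) = (-2)·(-2) + (-1)·(-1) + (4)·(4) + (11)·(11) = 142.

142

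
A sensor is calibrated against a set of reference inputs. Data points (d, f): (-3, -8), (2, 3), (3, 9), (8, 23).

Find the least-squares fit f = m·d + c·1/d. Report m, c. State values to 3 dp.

Normal-equation sums: Σd·d = 86, Σd·1/d = 4, Σ1/d·1/d = 281/576.
Moment sums: Σd·f = 241, Σ1/d·f = 241/24.
Normal equations: [[86, 4]; [4, 281/576]]·[m, c]ᵀ = [241, 241/24]ᵀ.
Determinant 86·(281/576) − 4² = 7475/288.
m = (241·(281/576) − 4·(241/24))/(7475/288) = 8917/2990; c = (86·(241/24) − 4·241)/(7475/288) = -5784/1495.

m = 2.982, c = -3.869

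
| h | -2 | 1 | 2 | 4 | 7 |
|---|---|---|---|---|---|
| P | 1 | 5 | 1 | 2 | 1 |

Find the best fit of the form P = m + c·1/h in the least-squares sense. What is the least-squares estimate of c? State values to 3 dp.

With design matrix M, MᵀM = [[5, 39/28]; [39/28, 1241/784]] and MᵀP = [10, 79/14]ᵀ.
Eliminating c: (1241/784)·(row 1) − (39/28)·(row 2) gives (1171/196)·m = (1241/784)·10 − (39/28)·(79/14) = 781/98, so m = 1562/1171.
Then c = ((79/14) − (39/28)·(1562/1171))/(1241/784) = 2800/1171.

c = 2.391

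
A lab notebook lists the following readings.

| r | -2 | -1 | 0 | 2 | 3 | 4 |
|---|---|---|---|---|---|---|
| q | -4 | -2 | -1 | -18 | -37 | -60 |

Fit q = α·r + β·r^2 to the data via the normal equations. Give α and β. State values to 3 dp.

α = -3.353, β = -2.922

XᵀX·[α, β]ᵀ = Xᵀq reads: 34·α + 90·β = -377;  90·α + 370·β = -1383.
(Σr·r = 34, Σr·r^2 = 90, Σr^2·r^2 = 370, Σr·q = -377, Σr^2·q = -1383.)
Eliminating β: 370·(row 1) − 90·(row 2) gives 4480·α = 370·(-377) − 90·(-1383) = -15020, so α = -751/224.
Then β = ((-1383) − 90·(-751/224))/370 = -3273/1120.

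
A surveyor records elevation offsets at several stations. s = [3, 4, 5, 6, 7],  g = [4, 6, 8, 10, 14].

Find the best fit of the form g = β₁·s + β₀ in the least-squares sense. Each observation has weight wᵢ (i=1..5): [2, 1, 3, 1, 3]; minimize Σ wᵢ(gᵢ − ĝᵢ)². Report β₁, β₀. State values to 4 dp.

Sums needed: Σwᵢ·s·s = 292, Σwᵢ·s = 52, Σwᵢ·1 = 10.
And Σwᵢ·s·g = 522, Σwᵢ·g = 90.
AᵀWA·[β₁, β₀]ᵀ = AᵀWg becomes [[292, 52]; [52, 10]]·[β₁, β₀]ᵀ = [522, 90]ᵀ.
det = 292·10 − 52² = 216.
β₁ = (522·10 − 52·90)/216 = 5/2; β₀ = (292·90 − 52·522)/216 = -4.

β₁ = 2.5000, β₀ = -4.0000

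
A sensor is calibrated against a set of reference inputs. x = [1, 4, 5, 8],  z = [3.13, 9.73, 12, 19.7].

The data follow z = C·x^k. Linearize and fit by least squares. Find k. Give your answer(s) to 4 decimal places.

Taking logs, ln z = k·ln x + ln C, so regress ln z on ln x.
Σln x = 5.0752, Σ(ln x)² = 8.8362, Σln z = 8.8818, Σln x·ln z = 13.3514.
Equations: 8.8362·k + 5.0752·ln C = 13.3514;  5.0752·k + 4·ln C = 8.8818.
Slope k = (n·Σln x·ln z − Σln x·Σln z)/(n·Σ(ln x)² − (Σln x)²) = (4·13.3514 − 5.0752·8.8818)/9.5873 = 0.86877; ln C = (Σln z − k·Σln x)/n = 1.11815.

k = 0.8688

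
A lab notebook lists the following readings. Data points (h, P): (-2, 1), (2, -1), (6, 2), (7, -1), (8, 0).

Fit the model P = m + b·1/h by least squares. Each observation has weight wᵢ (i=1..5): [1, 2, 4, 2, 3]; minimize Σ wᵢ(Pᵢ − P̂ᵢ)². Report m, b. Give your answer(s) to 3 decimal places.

m = 0.692, b = -1.810

Setting ∂/∂m … = 0 gives: 12·m + (307/168)·b = 5;  (307/168)·m + (26779/28224)·b = -19/42.
(Σwᵢ·1 = 12, Σwᵢ·1/h = 307/168, Σwᵢ·1/h·1/h = 26779/28224, Σwᵢ·P = 5, Σwᵢ·1/h·P = -19/42.)
Δ = 12·(26779/28224) − (307/168)² = 227099/28224.
m = (5·(26779/28224) − (307/168)·(-19/42))/(227099/28224) = 157227/227099; b = (12·(-19/42) − (307/168)·5)/(227099/28224) = -411096/227099.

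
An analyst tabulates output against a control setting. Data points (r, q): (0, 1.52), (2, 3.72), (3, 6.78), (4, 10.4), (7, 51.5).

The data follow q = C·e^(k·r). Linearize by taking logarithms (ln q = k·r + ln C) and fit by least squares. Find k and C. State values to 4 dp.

Taking logs, ln q = k·r + ln C, so regress ln q on r.
XᵀX = [[78.0000, 16.0000]; [16.0000, 5]], rhs = [45.3277, 9.9298]ᵀ  (here Σr = 16.0000, Σ(r)² = 78.0000, Σln q = 9.9298, Σr·ln q = 45.3277).
Slope k = (n·Σr·ln q − Σr·Σln q)/(n·Σ(r)² − (Σr)²) = (5·45.3277 − 16.0000·9.9298)/134.0000 = 0.50568; ln C = (Σln q − k·Σr)/n = 0.36777, so C = exp(0.36777) = 1.44451.

k = 0.5057, C = 1.4445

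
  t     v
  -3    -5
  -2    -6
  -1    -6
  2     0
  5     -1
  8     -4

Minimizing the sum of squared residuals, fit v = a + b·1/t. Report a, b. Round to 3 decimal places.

Forming MᵀM = [[6, -121/120]; [-121/120, 24001/14400]] and Mᵀv = [-22, 299/30]ᵀ gives MᵀM·[a, b]ᵀ = Mᵀv.
Determinant 6·(24001/14400) − (-121/120)² = 25873/2880.
a = ((-22)·(24001/14400) − (-121/120)·(299/30))/(25873/2880) = -383306/129365; b = (6·(299/30) − (-121/120)·(-22))/(25873/2880) = 108336/25873.

a = -2.963, b = 4.187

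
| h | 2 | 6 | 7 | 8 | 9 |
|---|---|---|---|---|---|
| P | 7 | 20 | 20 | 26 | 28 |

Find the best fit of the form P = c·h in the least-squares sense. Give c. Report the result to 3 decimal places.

c = 3.137

Forming AᵀA = [[234]] and AᵀP = [734]ᵀ gives AᵀA·[c]ᵀ = AᵀP.
Hence c = 734 / 234 ≈ 3.13675.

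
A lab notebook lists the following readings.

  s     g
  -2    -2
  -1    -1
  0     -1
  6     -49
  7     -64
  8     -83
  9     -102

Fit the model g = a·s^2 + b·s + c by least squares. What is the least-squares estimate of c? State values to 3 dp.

c = -1.021

Sums needed: Σs^2·s^2 = 14371, Σs^2·s = 1791, Σs^2 = 235, Σs·s = 235, Σs = 27, Σ1 = 7.
Moment sums: Σs^2·g = -18483, Σs·g = -2319, Σg = -302.
MᵀM·[a, b, c]ᵀ = Mᵀg becomes [[14371, 1791, 235]; [1791, 235, 27]; [235, 27, 7]]·[a, b, c]ᵀ = [-18483, -2319, -302]ᵀ.
Solving the 3×3 system (Gaussian elimination) gives a = -124261/114996, b = -58089/38332, c = -29366/28749.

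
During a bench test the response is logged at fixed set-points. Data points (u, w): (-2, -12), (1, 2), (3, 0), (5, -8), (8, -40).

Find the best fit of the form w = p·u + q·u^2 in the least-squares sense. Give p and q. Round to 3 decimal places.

With design matrix A, AᵀA = [[103, 657]; [657, 4819]] and Aᵀw = [-334, -2806]ᵀ.
Determinant 103·4819 − 657² = 64708.
p = ((-334)·4819 − 657·(-2806))/64708 = 8357/2311; q = (103·(-2806) − 657·(-334))/64708 = -2485/2311.

p = 3.616, q = -1.075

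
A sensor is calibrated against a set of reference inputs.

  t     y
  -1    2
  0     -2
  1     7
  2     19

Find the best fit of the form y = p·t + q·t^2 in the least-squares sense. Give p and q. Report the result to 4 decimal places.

p = 2.1364, q = 3.7727

Entries of AᵀA: Σt·t = 6, Σt·t^2 = 8, Σt^2·t^2 = 18.
Moment sums: Σt·y = 43, Σt^2·y = 85.
Normal equations: [[6, 8]; [8, 18]]·[p, q]ᵀ = [43, 85]ᵀ.
Δ = 6·18 − 8² = 44.
p = (43·18 − 8·85)/44 = 47/22; q = (6·85 − 8·43)/44 = 83/22.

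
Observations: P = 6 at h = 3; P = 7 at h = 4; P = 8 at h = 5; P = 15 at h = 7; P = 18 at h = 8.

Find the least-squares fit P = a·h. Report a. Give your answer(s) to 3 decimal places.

a = 2.055

The normal system AᵀA·[a]ᵀ = AᵀP is [[163]]·[a]ᵀ = [335]ᵀ.
a = 335/163 = 2.05521.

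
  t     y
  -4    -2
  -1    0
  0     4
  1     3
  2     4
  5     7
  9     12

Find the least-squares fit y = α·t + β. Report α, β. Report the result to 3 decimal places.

α = 1.061, β = 2.181

Forming XᵀX = [[128, 12]; [12, 7]] and Xᵀy = [162, 28]ᵀ gives XᵀX·[α, β]ᵀ = Xᵀy.
Eliminating β: 7·(row 1) − 12·(row 2) gives 752·α = 7·162 − 12·28 = 798, so α = 399/376.
Then β = (28 − 12·(399/376))/7 = 205/94.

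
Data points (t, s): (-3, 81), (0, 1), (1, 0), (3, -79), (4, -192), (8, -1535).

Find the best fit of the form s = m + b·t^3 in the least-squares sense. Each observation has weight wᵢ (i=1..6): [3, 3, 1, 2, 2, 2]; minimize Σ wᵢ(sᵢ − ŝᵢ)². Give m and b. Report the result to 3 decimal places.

Forming XᵀWX = [[13, 1126]; [1126, 536126]] and XᵀWs = [-3366, -1607243]ᵀ gives XᵀWX·[m, b]ᵀ = XᵀWs.
Determinant 13·536126 − 1126² = 5701762.
m = ((-3366)·536126 − 1126·(-1607243))/5701762 = 234341/259171; b = (13·(-1607243) − 1126·(-3366))/5701762 = -1554913/518342.

m = 0.904, b = -3.000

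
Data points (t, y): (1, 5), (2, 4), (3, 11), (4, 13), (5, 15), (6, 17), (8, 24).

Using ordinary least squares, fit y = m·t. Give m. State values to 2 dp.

m = 3.01

Normal-equation sums: Σt·t = 155.
Moment sums: Σt·y = 467.
Hence m = 467 / 155 ≈ 3.0129.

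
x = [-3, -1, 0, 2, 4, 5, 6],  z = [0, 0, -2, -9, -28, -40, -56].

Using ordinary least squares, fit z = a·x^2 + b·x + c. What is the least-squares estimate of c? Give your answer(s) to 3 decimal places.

c = -0.587

MᵀM·[a, b, c]ᵀ = Mᵀz reads: 2275·a + 385·b + 91·c = -3500;  385·a + 91·b + 13·c = -666;  91·a + 13·b + 7·c = -135.
Row-reducing yields a = -749/732, b = -709/244, c = -215/366.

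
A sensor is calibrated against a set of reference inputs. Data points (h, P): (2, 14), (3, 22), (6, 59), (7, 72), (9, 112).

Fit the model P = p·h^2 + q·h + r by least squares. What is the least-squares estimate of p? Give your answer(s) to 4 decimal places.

p = 1.0142

Entries of MᵀM: Σh^2·h^2 = 10355, Σh^2·h = 1323, Σh^2 = 179, Σh·h = 179, Σh = 27, Σ1 = 5.
Moment sums: Σh^2·P = 14978, Σh·P = 1960, ΣP = 279.
Row-reducing yields p = 5087/5016, q = 421/152, r = 5689/1254.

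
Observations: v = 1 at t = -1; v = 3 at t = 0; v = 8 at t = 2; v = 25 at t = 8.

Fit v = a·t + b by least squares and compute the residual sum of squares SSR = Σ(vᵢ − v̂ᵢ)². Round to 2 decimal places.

SSR = 0.69

Compute the Gram sums: Σt·t = 69, Σt = 9, Σ1 = 4.
For Xᵀv: Σt·v = 215, Σv = 37.
Normal equations: [[69, 9]; [9, 4]]·[a, b]ᵀ = [215, 37]ᵀ.
Determinant 69·4 − 9² = 195.
a = (215·4 − 9·37)/195 = 527/195; b = (69·37 − 9·215)/195 = 206/65.
Residuals: 8/15, -11/65, -112/195, 41/195; SSR = 134/195.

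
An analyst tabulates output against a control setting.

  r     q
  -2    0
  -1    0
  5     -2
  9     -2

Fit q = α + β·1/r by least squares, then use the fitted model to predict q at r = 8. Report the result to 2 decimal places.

q̂ = -1.81

Compute the Gram sums: Σ1 = 4, Σ1/r = -107/90, Σ1/r·1/r = 10549/8100.
Moment sums: Σq = -4, Σ1/r·q = -28/45.
So AᵀA·[α, β]ᵀ = Aᵀq: [[4, -107/90]; [-107/90, 10549/8100]]·[α, β]ᵀ = [-4, -28/45]ᵀ.
Eliminating β: (10549/8100)·(row 1) − (-107/90)·(row 2) gives (10249/2700)·α = (10549/8100)·(-4) − (-107/90)·(-28/45) = -12047/2025, so α = -48188/30747.
Then β = ((-28/45) − (-107/90)·(-48188/30747))/(10549/8100) = -19560/10249.
At r = 8: q̂ = (-48188/30747)·(1) + (-19560/10249)·(1/8) = -55523/30747.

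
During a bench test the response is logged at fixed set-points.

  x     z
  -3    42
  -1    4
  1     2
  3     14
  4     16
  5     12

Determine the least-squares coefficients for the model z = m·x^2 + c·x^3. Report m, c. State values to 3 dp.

m = 3.100, c = -0.524

Forming MᵀM = [[1045, 4149]; [4149, 21181]] and Mᵀz = [1066, 1766]ᵀ gives MᵀM·[m, c]ᵀ = Mᵀz.
det = 1045·21181 − 4149² = 4919944.
m = (1066·21181 − 4149·1766)/4919944 = 3812953/1229986; c = (1045·1766 − 4149·1066)/4919944 = -644341/1229986.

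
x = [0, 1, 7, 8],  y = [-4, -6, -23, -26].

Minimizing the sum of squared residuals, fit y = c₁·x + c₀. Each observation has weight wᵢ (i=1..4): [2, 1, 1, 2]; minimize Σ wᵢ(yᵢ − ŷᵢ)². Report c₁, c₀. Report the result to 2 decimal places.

c₁ = -2.77, c₀ = -3.76

Forming MᵀWM = [[178, 24]; [24, 6]] and MᵀWy = [-583, -89]ᵀ gives MᵀWM·[c₁, c₀]ᵀ = MᵀWy.
det = 178·6 − 24² = 492.
c₁ = ((-583)·6 − 24·(-89))/492 = -227/82; c₀ = (178·(-89) − 24·(-583))/492 = -925/246.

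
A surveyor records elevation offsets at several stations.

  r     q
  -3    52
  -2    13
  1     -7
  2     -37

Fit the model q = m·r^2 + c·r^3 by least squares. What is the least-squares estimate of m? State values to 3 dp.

m = -3.187

The normal equations are: 114·m + (-242)·c = 365;  (-242)·m + 858·c = -1811.
Eliminating c: 858·(row 1) − (-242)·(row 2) gives 39248·m = 858·365 − (-242)·(-1811) = -125092, so m = -2843/892.
Then c = ((-1811) − (-242)·(-2843/892))/858 = -29531/9812.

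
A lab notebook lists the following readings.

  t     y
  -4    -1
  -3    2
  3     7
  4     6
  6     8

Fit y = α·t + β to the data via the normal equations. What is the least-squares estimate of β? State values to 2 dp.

Sums needed: Σt·t = 86, Σt = 6, Σ1 = 5.
For Xᵀy: Σt·y = 91, Σy = 22.
So XᵀX·[α, β]ᵀ = Xᵀy: [[86, 6]; [6, 5]]·[α, β]ᵀ = [91, 22]ᵀ.
Δ = 86·5 − 6² = 394.
α = (91·5 − 6·22)/394 = 323/394; β = (86·22 − 6·91)/394 = 673/197.

β = 3.42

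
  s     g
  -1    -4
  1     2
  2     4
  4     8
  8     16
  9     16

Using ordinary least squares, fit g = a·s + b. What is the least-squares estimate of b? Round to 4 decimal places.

b = -0.6342

The normal system AᵀA·[a, b]ᵀ = Aᵀg is [[167, 23]; [23, 6]]·[a, b]ᵀ = [318, 42]ᵀ.
Determinant 167·6 − 23² = 473.
a = (318·6 − 23·42)/473 = 942/473; b = (167·42 − 23·318)/473 = -300/473.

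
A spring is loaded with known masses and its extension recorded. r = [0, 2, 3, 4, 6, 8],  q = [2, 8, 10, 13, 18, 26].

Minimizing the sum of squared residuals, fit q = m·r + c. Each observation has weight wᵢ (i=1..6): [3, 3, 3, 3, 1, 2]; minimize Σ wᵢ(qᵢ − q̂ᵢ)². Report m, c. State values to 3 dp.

Compute the Gram sums: Σwᵢ·r·r = 251, Σwᵢ·r = 49, Σwᵢ·1 = 15.
For XᵀWq: Σwᵢ·r·q = 818, Σwᵢ·q = 169.
So XᵀWX·[m, c]ᵀ = XᵀWq: [[251, 49]; [49, 15]]·[m, c]ᵀ = [818, 169]ᵀ.
Eliminating c: 15·(row 1) − 49·(row 2) gives 1364·m = 15·818 − 49·169 = 3989, so m = 3989/1364.
Then c = (169 − 49·(3989/1364))/15 = 2337/1364.

m = 2.924, c = 1.713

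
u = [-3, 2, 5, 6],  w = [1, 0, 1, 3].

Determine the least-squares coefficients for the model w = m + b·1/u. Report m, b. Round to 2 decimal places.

m = 1.36, b = -0.84

From the data, Σ1 = 4, Σ1/u = 8/15, Σ1/u·1/u = 193/450.
Moment sums: Σw = 5, Σ1/u·w = 11/30.
Δ = 4·(193/450) − (8/15)² = 322/225.
m = (5·(193/450) − (8/15)·(11/30))/(322/225) = 877/644; b = (4·(11/30) − (8/15)·5)/(322/225) = -135/161.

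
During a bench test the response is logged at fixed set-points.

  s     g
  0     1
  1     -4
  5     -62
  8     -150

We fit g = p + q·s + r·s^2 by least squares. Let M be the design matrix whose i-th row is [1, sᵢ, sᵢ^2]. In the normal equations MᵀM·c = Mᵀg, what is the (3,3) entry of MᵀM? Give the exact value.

Row 3 ↔ basis s^2, column 3 ↔ basis s^2, so (MᵀM)_{3,3} = Σᵢ (s^2)·(s^2) = (0)·(0) + (1)·(1) + (25)·(25) + (64)·(64) = 4722.

4722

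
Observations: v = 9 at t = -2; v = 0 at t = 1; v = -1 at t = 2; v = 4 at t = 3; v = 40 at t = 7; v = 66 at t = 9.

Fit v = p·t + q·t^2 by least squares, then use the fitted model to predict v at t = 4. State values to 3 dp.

v̂ = 9.109

Normal-equation sums: Σt·t = 148, Σt·t^2 = 1100, Σt^2·t^2 = 9076.
And Σt·v = 866, Σt^2·v = 7374.
Normal equations: [[148, 1100]; [1100, 9076]]·[p, q]ᵀ = [866, 7374]ᵀ.
Eliminating q: 9076·(row 1) − 1100·(row 2) gives 133248·p = 9076·866 − 1100·7374 = -251584, so p = -3931/2082.
Then q = (7374 − 1100·(-3931/2082))/9076 = 1084/1041.
At t = 4: v̂ = (-3931/2082)·(4) + (1084/1041)·(16) = 9482/1041.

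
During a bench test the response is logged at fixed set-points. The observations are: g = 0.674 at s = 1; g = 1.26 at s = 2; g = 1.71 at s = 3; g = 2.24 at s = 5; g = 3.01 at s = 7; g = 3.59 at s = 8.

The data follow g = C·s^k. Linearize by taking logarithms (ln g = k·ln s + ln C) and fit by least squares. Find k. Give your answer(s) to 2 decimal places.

Linearized form: ln g = k·ln s + ln C. From the 6 transformed points,
Over the data: Σln s = 7.4265, Σ(ln s)² = 12.3883, Σln g = 3.5596, Σln s·ln g = 6.8497.
Normal system: [[12.3883, 7.4265]; [7.4265, 6]]·[k, ln C]ᵀ = [6.8497, 3.5596]ᵀ.
Slope k = (n·Σln s·ln g − Σln s·Σln g)/(n·Σ(ln s)² − (Σln s)²) = (6·6.8497 − 7.4265·3.5596)/19.1764 = 0.76460; ln C = (Σln g − k·Σln s)/n = -0.35311.

k = 0.76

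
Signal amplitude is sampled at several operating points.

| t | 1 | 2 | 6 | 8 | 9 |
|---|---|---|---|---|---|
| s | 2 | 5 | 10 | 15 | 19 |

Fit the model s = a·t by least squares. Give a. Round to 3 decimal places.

Compute the Gram sums: Σt·t = 186.
And Σt·s = 363.
Hence a = 363 / 186 ≈ 1.95161.

a = 1.952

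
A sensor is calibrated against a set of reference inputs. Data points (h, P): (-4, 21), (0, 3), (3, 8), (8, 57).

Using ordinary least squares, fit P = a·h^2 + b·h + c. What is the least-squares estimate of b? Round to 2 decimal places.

Forming MᵀM = [[4433, 475, 89]; [475, 89, 7]; [89, 7, 4]] and MᵀP = [4056, 396, 89]ᵀ gives MᵀM·[a, b, c]ᵀ = MᵀP.
Row-reducing yields a = 13769/14388, b = -12235/14388, c = 2932/1199.

b = -0.85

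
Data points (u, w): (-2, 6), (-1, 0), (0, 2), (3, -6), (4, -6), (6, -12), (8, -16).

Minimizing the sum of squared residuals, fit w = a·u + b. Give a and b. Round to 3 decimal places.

Setting ∂/∂a … = 0 gives: 130·a + 18·b = -254;  18·a + 7·b = -32.
det = 130·7 − 18² = 586.
a = ((-254)·7 − 18·(-32))/586 = -601/293; b = (130·(-32) − 18·(-254))/586 = 206/293.

a = -2.051, b = 0.703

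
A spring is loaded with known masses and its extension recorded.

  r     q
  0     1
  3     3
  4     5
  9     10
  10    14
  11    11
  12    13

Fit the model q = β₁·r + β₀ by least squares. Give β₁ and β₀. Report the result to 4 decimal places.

From the data, Σr·r = 471, Σr = 49, Σ1 = 7.
Moment sums: Σr·q = 536, Σq = 57.
Normal equations: [[471, 49]; [49, 7]]·[β₁, β₀]ᵀ = [536, 57]ᵀ.
Eliminating β₀: 7·(row 1) − 49·(row 2) gives 896·β₁ = 7·536 − 49·57 = 959, so β₁ = 137/128.
Then β₀ = (57 − 49·(137/128))/7 = 583/896.

β₁ = 1.0703, β₀ = 0.6507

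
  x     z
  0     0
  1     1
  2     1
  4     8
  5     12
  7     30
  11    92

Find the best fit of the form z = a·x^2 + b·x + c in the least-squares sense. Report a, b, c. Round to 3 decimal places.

a = 0.984, b = -2.650, c = 1.553

With design matrix A, AᵀA = [[17940, 1872, 216]; [1872, 216, 30]; [216, 30, 7]] and Aᵀz = [13035, 1317, 144]ᵀ.
Inverting the 3×3 Gram matrix, [a, b, c]ᵀ = [823/836, -6647/2508, 59/38]ᵀ.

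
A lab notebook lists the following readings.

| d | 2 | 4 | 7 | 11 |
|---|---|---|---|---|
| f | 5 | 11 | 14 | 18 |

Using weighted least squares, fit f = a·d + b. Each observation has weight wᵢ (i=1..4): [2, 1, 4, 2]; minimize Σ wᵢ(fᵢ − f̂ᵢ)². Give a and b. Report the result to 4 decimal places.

a = 1.4030, b = 3.5139

Compute the Gram sums: Σwᵢ·d·d = 462, Σwᵢ·d = 58, Σwᵢ·1 = 9.
Right-hand side: Σwᵢ·d·f = 852, Σwᵢ·f = 113.
Determinant 462·9 − 58² = 794.
a = (852·9 − 58·113)/794 = 557/397; b = (462·113 − 58·852)/794 = 1395/397.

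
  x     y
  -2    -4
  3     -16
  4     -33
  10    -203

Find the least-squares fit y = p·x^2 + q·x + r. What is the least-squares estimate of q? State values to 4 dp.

From the data, Σx^2·x^2 = 10353, Σx^2·x = 1083, Σx^2 = 129, Σx·x = 129, Σx = 15, Σ1 = 4.
Right-hand side: Σx^2·y = -20988, Σx·y = -2202, Σy = -256.
Row-reducing yields p = -40441/20316, q = -13721/20316, r = 4621/1693.

q = -0.6754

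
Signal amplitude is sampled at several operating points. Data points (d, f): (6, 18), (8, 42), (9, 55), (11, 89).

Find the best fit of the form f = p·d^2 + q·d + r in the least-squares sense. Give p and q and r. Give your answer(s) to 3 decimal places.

Entries of XᵀX: Σd^2·d^2 = 26594, Σd^2·d = 2788, Σd^2 = 302, Σd·d = 302, Σd = 34, Σ1 = 4.
Right-hand side: Σd^2·f = 18560, Σd·f = 1918, Σf = 204.
Solving the 3×3 system (Gaussian elimination) gives p = 5/6, q = -1/78, r = -307/26.

p = 0.833, q = -0.013, r = -11.808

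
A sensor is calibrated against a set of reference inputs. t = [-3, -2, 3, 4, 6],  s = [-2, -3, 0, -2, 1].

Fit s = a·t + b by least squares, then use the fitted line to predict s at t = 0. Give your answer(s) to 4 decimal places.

ŝ = -1.7124

XᵀX·[a, b]ᵀ = Xᵀs reads: 74·a + 8·b = 10;  8·a + 5·b = -6.
(Σt·t = 74, Σt = 8, Σ1 = 5, Σt·s = 10, Σs = -6.)
Eliminating b: 5·(row 1) − 8·(row 2) gives 306·a = 5·10 − 8·(-6) = 98, so a = 49/153.
Then b = ((-6) − 8·(49/153))/5 = -262/153.
At t = 0: ŝ = (49/153)·(0) + (-262/153)·(1) = -262/153.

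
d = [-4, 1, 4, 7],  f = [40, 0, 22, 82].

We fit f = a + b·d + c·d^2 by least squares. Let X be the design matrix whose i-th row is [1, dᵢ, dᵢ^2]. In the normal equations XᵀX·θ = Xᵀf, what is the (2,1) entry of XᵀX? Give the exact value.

8

Row 2 ↔ basis d, column 1 ↔ basis 1, so (XᵀX)_{2,1} = Σᵢ d = (-4)·(1) + (1)·(1) + (4)·(1) + (7)·(1) = 8.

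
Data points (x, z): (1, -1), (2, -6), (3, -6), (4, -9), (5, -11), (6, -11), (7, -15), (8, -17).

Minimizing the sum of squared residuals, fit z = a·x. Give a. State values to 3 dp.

Sums needed: Σx·x = 204.
Moment sums: Σx·z = -429.
a = (-429)/204 = -2.10294.

a = -2.103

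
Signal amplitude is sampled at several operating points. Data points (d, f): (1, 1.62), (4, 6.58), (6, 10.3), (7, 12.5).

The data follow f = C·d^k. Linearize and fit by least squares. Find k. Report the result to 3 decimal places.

k = 1.041

Let Y = ln f. Fitting Y = k·ln d + ln C by least squares:
Σln d = 5.1240, Σ(ln d)² = 8.9188, Σln f = 7.2243, Σln d·ln f = 11.7053.
Equations: 8.9188·k + 5.1240·ln C = 11.7053;  5.1240·k + 4·ln C = 7.2243.
Slope k = (n·Σln d·ln f − Σln d·Σln f)/(n·Σ(ln d)² − (Σln d)²) = (4·11.7053 − 5.1240·7.2243)/9.4201 = 1.04075; ln C = (Σln f − k·Σln d)/n = 0.47289.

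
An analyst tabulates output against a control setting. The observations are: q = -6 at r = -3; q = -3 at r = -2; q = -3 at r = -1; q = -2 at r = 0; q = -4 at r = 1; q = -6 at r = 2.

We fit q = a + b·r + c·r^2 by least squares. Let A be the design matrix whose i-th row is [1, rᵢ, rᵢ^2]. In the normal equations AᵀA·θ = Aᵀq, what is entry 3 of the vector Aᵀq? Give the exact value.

Entry 3 ↔ basis r^2, so (Aᵀq)_{3} = Σᵢ (r^2)·qᵢ = (9)·(-6) + (4)·(-3) + (1)·(-3) + (0)·(-2) + (1)·(-4) + (4)·(-6) = -97.

-97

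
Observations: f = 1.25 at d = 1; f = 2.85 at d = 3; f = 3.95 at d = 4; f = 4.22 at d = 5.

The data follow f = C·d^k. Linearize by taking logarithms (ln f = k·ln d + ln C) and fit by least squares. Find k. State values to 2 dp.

k = 0.78

Taking logs, ln f = k·ln d + ln C, so regress ln f on ln d.
Sums: Σln d = 4.0943, Σ(ln d)² = 5.7191, Σln f = 4.0840, Σln d·ln f = 5.3723.
Normal system: [[5.7191, 4.0943]; [4.0943, 4]]·[k, ln C]ᵀ = [5.3723, 4.0840]ᵀ.
Solving (det = 6.1125): k = 0.78001, ln C = 0.22260.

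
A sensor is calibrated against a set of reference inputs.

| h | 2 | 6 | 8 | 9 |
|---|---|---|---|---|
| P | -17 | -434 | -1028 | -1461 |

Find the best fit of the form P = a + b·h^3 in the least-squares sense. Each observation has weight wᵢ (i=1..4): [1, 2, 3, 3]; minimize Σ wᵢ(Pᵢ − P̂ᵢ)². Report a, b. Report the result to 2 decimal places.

With design matrix A, AᵀWA = [[9, 4163]; [4163, 2474131]] and AᵀWP = [-8352, -4961839]ᵀ.
Determinant 9·2474131 − 4163² = 4936610.
a = ((-8352)·2474131 − 4163·(-4961839))/4936610 = -1561271/987322; b = (9·(-4961839) − 4163·(-8352))/4936610 = -1977435/987322.

a = -1.58, b = -2.00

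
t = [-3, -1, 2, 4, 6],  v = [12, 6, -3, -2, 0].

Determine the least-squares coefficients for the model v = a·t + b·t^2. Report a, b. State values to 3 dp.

a = -2.678, b = 0.464

Entries of MᵀM: Σt·t = 66, Σt·t^2 = 260, Σt^2·t^2 = 1650.
And Σt·v = -56, Σt^2·v = 70.
So MᵀM·[a, b]ᵀ = Mᵀv: [[66, 260]; [260, 1650]]·[a, b]ᵀ = [-56, 70]ᵀ.
Determinant 66·1650 − 260² = 41300.
a = ((-56)·1650 − 260·70)/41300 = -158/59; b = (66·70 − 260·(-56))/41300 = 137/295.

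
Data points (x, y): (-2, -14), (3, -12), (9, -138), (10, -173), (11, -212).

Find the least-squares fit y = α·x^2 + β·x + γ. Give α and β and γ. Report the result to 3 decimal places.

α = -1.957, β = 2.405, γ = -1.422

From the data, Σx^2·x^2 = 31299, Σx^2·x = 3079, Σx^2 = 315, Σx·x = 315, Σx = 31, Σ1 = 5.
And Σx^2·y = -54294, Σx·y = -5312, Σy = -549.
AᵀA·[α, β, γ]ᵀ = Aᵀy becomes [[31299, 3079, 315]; [3079, 315, 31]; [315, 31, 5]]·[α, β, γ]ᵀ = [-54294, -5312, -549]ᵀ.
Solving the 3×3 system (Gaussian elimination) gives α = -339233/173344, β = 416949/173344, γ = -15411/10834.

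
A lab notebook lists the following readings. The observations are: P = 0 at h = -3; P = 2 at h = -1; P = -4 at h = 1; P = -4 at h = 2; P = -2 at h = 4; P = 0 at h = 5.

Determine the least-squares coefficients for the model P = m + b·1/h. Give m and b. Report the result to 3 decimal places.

With design matrix X, XᵀX = [[6, 37/60]; [37/60, 8869/3600]] and XᵀP = [-8, -17/2]ᵀ.
det = 6·(8869/3600) − (37/60)² = 10369/720.
m = ((-8)·(8869/3600) − (37/60)·(-17/2))/(10369/720) = -52082/51845; b = (6·(-17/2) − (37/60)·(-8))/(10369/720) = -33168/10369.

m = -1.005, b = -3.199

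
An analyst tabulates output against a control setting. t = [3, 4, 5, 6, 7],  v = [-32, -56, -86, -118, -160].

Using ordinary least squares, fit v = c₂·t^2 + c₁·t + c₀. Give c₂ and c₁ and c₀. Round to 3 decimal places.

c₂ = -2.714, c₁ = -4.657, c₀ = 6.171

From the data, Σt^2·t^2 = 4659, Σt^2·t = 775, Σt^2 = 135, Σt·t = 135, Σt = 25, Σ1 = 5.
And Σt^2·v = -15422, Σt·v = -2578, Σv = -452.
XᵀX·[c₂, c₁, c₀]ᵀ = Xᵀv becomes [[4659, 775, 135]; [775, 135, 25]; [135, 25, 5]]·[c₂, c₁, c₀]ᵀ = [-15422, -2578, -452]ᵀ.
Row-reducing yields c₂ = -19/7, c₁ = -163/35, c₀ = 216/35.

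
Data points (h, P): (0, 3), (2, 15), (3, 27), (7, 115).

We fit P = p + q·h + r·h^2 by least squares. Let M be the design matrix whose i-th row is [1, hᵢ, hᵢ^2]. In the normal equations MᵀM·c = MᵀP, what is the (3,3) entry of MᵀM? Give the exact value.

2498

Row 3 ↔ basis h^2, column 3 ↔ basis h^2, so (MᵀM)_{3,3} = Σᵢ (h^2)·(h^2) = (0)·(0) + (4)·(4) + (9)·(9) + (49)·(49) = 2498.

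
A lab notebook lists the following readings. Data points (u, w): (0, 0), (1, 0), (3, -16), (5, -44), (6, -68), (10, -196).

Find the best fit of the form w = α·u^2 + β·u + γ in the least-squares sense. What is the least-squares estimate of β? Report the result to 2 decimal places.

Entries of XᵀX: Σu^2·u^2 = 12003, Σu^2·u = 1369, Σu^2 = 171, Σu·u = 171, Σu = 25, Σ1 = 6.
Right-hand side: Σu^2·w = -23292, Σu·w = -2636, Σw = -324.
So XᵀX·[α, β, γ]ᵀ = Xᵀw: [[12003, 1369, 171]; [1369, 171, 25]; [171, 25, 6]]·[α, β, γ]ᵀ = [-23292, -2636, -324]ᵀ.
Row-reducing yields α = -23821/11374, β = 15135/11374, γ = 820/5687.

β = 1.33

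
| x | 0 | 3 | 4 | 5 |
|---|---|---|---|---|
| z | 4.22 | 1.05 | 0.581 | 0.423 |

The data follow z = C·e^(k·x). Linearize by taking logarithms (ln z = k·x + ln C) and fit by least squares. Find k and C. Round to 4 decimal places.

Let Y = ln z. Fitting Y = k·x + ln C by least squares:
Σx = 12.0000, Σ(x)² = 50.0000, Σln z = 0.0852, Σx·ln z = -6.3276.
Equations: 50.0000·k + 12.0000·ln C = -6.3276;  12.0000·k + 4·ln C = 0.0852.
Δ = 50.0000·4 − (12.0000)² = 56.0000; k = (-6.3276·4 − 12.0000·0.0852)/56.0000 = -0.47023, ln C = (50.0000·0.0852 − 12.0000·-6.3276)/56.0000 = 1.43201, so C = exp(1.43201) = 4.18711.

k = -0.4702, C = 4.1871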